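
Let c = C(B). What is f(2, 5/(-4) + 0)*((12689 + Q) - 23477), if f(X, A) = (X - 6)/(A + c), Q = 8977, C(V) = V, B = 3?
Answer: 28976/7 ≈ 4139.4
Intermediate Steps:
c = 3
f(X, A) = (-6 + X)/(3 + A) (f(X, A) = (X - 6)/(A + 3) = (-6 + X)/(3 + A))
f(2, 5/(-4) + 0)*((12689 + Q) - 23477) = ((-6 + 2)/(3 + (5/(-4) + 0)))*((12689 + 8977) - 23477) = (-4/(3 + (5*(-¼) + 0)))*(21666 - 23477) = (-4/(3 + (-5/4 + 0)))*(-1811) = (-4/(3 - 5/4))*(-1811) = (-4/(7/4))*(-1811) = ((4/7)*(-4))*(-1811) = -16/7*(-1811) = 28976/7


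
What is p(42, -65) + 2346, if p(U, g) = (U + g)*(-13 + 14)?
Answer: 2323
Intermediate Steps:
p(U, g) = U + g (p(U, g) = (U + g)*1 = U + g)
p(42, -65) + 2346 = (42 - 65) + 2346 = -23 + 2346 = 2323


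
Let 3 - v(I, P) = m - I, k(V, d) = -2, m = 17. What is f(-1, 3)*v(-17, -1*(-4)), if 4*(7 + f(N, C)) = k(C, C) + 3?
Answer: 837/4 ≈ 209.25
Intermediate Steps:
f(N, C) = -27/4 (f(N, C) = -7 + (-2 + 3)/4 = -7 + (¼)*1 = -7 + ¼ = -27/4)
v(I, P) = -14 + I (v(I, P) = 3 - (17 - I) = 3 + (-17 + I) = -14 + I)
f(-1, 3)*v(-17, -1*(-4)) = -27*(-14 - 17)/4 = -27/4*(-31) = 837/4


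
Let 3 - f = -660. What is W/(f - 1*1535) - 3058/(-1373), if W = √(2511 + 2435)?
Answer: 3058/1373 - √4946/872 ≈ 2.1466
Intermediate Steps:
f = 663 (f = 3 - 1*(-660) = 3 + 660 = 663)
W = √4946 ≈ 70.328
W/(f - 1*1535) - 3058/(-1373) = √4946/(663 - 1*1535) - 3058/(-1373) = √4946/(663 - 1535) - 3058*(-1/1373) = √4946/(-872) + 3058/1373 = √4946*(-1/872) + 3058/1373 = -√4946/872 + 3058/1373 = 3058/1373 - √4946/872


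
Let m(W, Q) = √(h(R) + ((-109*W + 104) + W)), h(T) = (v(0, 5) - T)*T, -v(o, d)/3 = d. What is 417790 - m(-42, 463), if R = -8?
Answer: 417790 - 2*√1174 ≈ 4.1772e+5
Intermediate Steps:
v(o, d) = -3*d
h(T) = T*(-15 - T) (h(T) = (-3*5 - T)*T = (-15 - T)*T = T*(-15 - T))
m(W, Q) = √(160 - 108*W) (m(W, Q) = √(-1*(-8)*(15 - 8) + ((-109*W + 104) + W)) = √(-1*(-8)*7 + ((104 - 109*W) + W)) = √(56 + (104 - 108*W)) = √(160 - 108*W))
417790 - m(-42, 463) = 417790 - 2*√(40 - 27*(-42)) = 417790 - 2*√(40 + 1134) = 417790 - 2*√1174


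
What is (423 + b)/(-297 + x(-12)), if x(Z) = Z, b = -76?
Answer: -347/309 ≈ -1.1230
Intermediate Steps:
(423 + b)/(-297 + x(-12)) = (423 - 76)/(-297 - 12) = 347/(-309) = 347*(-1/309) = -347/309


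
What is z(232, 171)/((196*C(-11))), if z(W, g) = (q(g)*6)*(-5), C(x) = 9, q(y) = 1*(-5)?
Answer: 25/294 ≈ 0.085034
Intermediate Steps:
q(y) = -5
z(W, g) = 150 (z(W, g) = -5*6*(-5) = -30*(-5) = 150)
z(232, 171)/((196*C(-11))) = 150/((196*9)) = 150/1764 = 150*(1/1764) = 25/294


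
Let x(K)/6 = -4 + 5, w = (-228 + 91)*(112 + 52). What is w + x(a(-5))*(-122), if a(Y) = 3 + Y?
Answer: -23200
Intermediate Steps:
w = -22468 (w = -137*164 = -22468)
x(K) = 6 (x(K) = 6*(-4 + 5) = 6*1 = 6)
w + x(a(-5))*(-122) = -22468 + 6*(-122) = -22468 - 732 = -23200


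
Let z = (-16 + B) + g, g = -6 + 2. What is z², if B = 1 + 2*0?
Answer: 361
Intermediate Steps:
g = -4
B = 1 (B = 1 + 0 = 1)
z = -19 (z = (-16 + 1) - 4 = -15 - 4 = -19)
z² = (-19)² = 361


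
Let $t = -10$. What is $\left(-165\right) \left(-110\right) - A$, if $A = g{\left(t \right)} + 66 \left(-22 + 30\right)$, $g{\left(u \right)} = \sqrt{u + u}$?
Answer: $17622 - 2 i \sqrt{5} \approx 17622.0 - 4.4721 i$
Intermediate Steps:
$g{\left(u \right)} = \sqrt{2} \sqrt{u}$ ($g{\left(u \right)} = \sqrt{2 u} = \sqrt{2} \sqrt{u}$)
$A = 528 + 2 i \sqrt{5}$ ($A = \sqrt{2} \sqrt{-10} + 66 \left(-22 + 30\right) = \sqrt{2} i \sqrt{10} + 66 \cdot 8 = 2 i \sqrt{5} + 528 = 528 + 2 i \sqrt{5} \approx 528.0 + 4.4721 i$)
$\left(-165\right) \left(-110\right) - A = \left(-165\right) \left(-110\right) - \left(528 + 2 i \sqrt{5}\right) = 18150 - \left(528 + 2 i \sqrt{5}\right) = 17622 - 2 i \sqrt{5}$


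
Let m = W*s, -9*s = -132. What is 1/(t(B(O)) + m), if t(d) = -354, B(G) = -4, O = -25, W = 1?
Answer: -3/1018 ≈ -0.0029470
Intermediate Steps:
s = 44/3 (s = -1/9*(-132) = 44/3 ≈ 14.667)
m = 44/3 (m = 1*(44/3) = 44/3 ≈ 14.667)
1/(t(B(O)) + m) = 1/(-354 + 44/3) = 1/(-1018/3) = -3/1018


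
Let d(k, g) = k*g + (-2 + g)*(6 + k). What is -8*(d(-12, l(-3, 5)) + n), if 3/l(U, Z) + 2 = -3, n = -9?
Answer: -552/5 ≈ -110.40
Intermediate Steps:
l(U, Z) = -3/5 (l(U, Z) = 3/(-2 - 3) = 3/(-5) = 3*(-1/5) = -3/5)
d(k, g) = g*k + (-2 + g)*(6 + k)
-8*(d(-12, l(-3, 5)) + n) = -8*((-12 - 2*(-12) + 6*(-3/5) + 2*(-3/5)*(-12)) - 9) = -8*((-12 + 24 - 18/5 + 72/5) - 9) = -8*(114/5 - 9) = -8*69/5 = -552/5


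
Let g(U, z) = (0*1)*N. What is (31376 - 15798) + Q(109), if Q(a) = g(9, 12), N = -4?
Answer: 15578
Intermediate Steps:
g(U, z) = 0 (g(U, z) = (0*1)*(-4) = 0*(-4) = 0)
Q(a) = 0
(31376 - 15798) + Q(109) = (31376 - 15798) + 0 = 15578 + 0 = 15578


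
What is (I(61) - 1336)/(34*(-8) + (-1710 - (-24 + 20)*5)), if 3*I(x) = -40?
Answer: 2024/2943 ≈ 0.68773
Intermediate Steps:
I(x) = -40/3 (I(x) = (⅓)*(-40) = -40/3)
(I(61) - 1336)/(34*(-8) + (-1710 - (-24 + 20)*5)) = (-40/3 - 1336)/(34*(-8) + (-1710 - (-24 + 20)*5)) = -4048/(3*(-272 + (-1710 - (-4)*5))) = -4048/(3*(-272 + (-1710 - 1*(-20)))) = -4048/(3*(-272 + (-1710 + 20))) = -4048/(3*(-272 - 1690)) = -4048/3/(-1962) = -4048/3*(-1/1962) = 2024/2943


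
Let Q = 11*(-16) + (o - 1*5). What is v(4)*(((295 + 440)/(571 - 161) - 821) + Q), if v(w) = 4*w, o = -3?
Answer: -658104/41 ≈ -16051.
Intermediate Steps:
Q = -184 (Q = 11*(-16) + (-3 - 1*5) = -176 + (-3 - 5) = -176 - 8 = -184)
v(4)*(((295 + 440)/(571 - 161) - 821) + Q) = (4*4)*(((295 + 440)/(571 - 161) - 821) - 184) = 16*((735/410 - 821) - 184) = 16*((735*(1/410) - 821) - 184) = 16*((147/82 - 821) - 184) = 16*(-67175/82 - 184) = 16*(-82263/82) = -658104/41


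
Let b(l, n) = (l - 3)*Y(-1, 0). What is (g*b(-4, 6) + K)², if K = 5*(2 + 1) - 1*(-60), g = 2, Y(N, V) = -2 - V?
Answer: 10609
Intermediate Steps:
b(l, n) = 6 - 2*l (b(l, n) = (l - 3)*(-2 - 1*0) = (-3 + l)*(-2 + 0) = (-3 + l)*(-2) = 6 - 2*l)
K = 75 (K = 5*3 + 60 = 15 + 60 = 75)
(g*b(-4, 6) + K)² = (2*(6 - 2*(-4)) + 75)² = (2*(6 + 8) + 75)² = (2*14 + 75)² = (28 + 75)² = 103² = 10609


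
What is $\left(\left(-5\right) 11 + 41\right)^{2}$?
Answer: $196$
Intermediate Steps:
$\left(\left(-5\right) 11 + 41\right)^{2} = \left(-55 + 41\right)^{2} = \left(-14\right)^{2} = 196$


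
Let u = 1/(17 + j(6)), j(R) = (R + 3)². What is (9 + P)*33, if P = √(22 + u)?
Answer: 297 + 33*√4314/14 ≈ 451.82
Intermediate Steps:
j(R) = (3 + R)²
u = 1/98 (u = 1/(17 + (3 + 6)²) = 1/(17 + 9²) = 1/(17 + 81) = 1/98 ≈ 0.010204)
P = √4314/14 (P = √(22 + 1/98) = √(2157/98) = √4314/14 ≈ 4.6915)
(9 + P)*33 = (9 + √4314/14)*33 = 297 + 33*√4314/14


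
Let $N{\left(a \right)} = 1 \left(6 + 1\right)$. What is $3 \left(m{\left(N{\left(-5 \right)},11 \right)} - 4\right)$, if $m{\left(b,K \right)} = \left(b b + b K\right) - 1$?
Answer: $363$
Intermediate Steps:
$N{\left(a \right)} = 7$ ($N{\left(a \right)} = 1 \cdot 7 = 7$)
$m{\left(b,K \right)} = -1 + b^{2} + K b$ ($m{\left(b,K \right)} = \left(b^{2} + K b\right) - 1 = -1 + b^{2} + K b$)
$3 \left(m{\left(N{\left(-5 \right)},11 \right)} - 4\right) = 3 \left(\left(-1 + 7^{2} + 11 \cdot 7\right) - 4\right) = 3 \left(\left(-1 + 49 + 77\right) - 4\right) = 3 \left(125 - 4\right) = 3 \cdot 121 = 363$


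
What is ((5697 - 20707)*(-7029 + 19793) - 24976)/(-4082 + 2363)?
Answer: 63870872/573 ≈ 1.1147e+5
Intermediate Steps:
((5697 - 20707)*(-7029 + 19793) - 24976)/(-4082 + 2363) = (-15010*12764 - 24976)/(-1719) = (-191587640 - 24976)*(-1/1719) = -191612616*(-1/1719) = 63870872/573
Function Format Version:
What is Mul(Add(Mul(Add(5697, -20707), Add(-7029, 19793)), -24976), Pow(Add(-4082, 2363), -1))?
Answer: Rational(63870872, 573) ≈ 1.1147e+5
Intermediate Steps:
Mul(Add(Mul(Add(5697, -20707), Add(-7029, 19793)), -24976), Pow(Add(-4082, 2363), -1)) = Mul(Add(Mul(-15010, 12764), -24976), Pow(-1719, -1)) = Mul(Add(-191587640, -24976), Rational(-1, 1719)) = Mul(-191612616, Rational(-1, 1719)) = Rational(63870872, 573)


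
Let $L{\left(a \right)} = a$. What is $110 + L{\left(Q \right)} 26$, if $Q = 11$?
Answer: $396$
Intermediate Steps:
$110 + L{\left(Q \right)} 26 = 110 + 11 \cdot 26 = 110 + 286 = 396$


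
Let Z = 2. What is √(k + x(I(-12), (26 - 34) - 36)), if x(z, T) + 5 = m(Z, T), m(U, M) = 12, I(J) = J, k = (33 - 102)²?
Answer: 4*√298 ≈ 69.051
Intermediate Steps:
k = 4761 (k = (-69)² = 4761)
x(z, T) = 7 (x(z, T) = -5 + 12 = 7)
√(k + x(I(-12), (26 - 34) - 36)) = √(4761 + 7) = √4768 = 4*√298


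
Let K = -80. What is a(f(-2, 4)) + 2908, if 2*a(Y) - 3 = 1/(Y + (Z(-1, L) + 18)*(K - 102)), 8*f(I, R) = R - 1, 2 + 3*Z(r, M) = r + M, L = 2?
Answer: 448988197/154318 ≈ 2909.5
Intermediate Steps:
Z(r, M) = -⅔ + M/3 + r/3 (Z(r, M) = -⅔ + (r + M)/3 = -⅔ + (M + r)/3 = -⅔ + (M/3 + r/3) = -⅔ + M/3 + r/3)
f(I, R) = -⅛ + R/8 (f(I, R) = (R - 1)/8 = (-1 + R)/8 = -⅛ + R/8)
a(Y) = 3/2 + 1/(2*(-9646/3 + Y)) (a(Y) = 3/2 + 1/(2*(Y + ((-⅔ + (⅓)*2 + (⅓)*(-1)) + 18)*(-80 - 102))) = 3/2 + 1/(2*(Y + ((-⅔ + ⅔ - ⅓) + 18)*(-182))) = 3/2 + 1/(2*(Y + (-⅓ + 18)*(-182))) = 3/2 + 1/(2*(Y + (53/3)*(-182))) = 3/2 + 1/(2*(Y - 9646/3)) = 3/2 + 1/(2*(-9646/3 + Y)))
a(f(-2, 4)) + 2908 = 9*(-3215 + (-⅛ + (⅛)*4))/(2*(-9646 + 3*(-⅛ + (⅛)*4))) + 2908 = 9*(-3215 + (-⅛ + ½))/(2*(-9646 + 3*(-⅛ + ½))) + 2908 = 9*(-3215 + 3/8)/(2*(-9646 + 3*(3/8))) + 2908 = (9/2)*(-25717/8)/(-9646 + 9/8) + 2908 = (9/2)*(-25717/8)/(-77159/8) + 2908 = (9/2)*(-8/77159)*(-25717/8) + 2908 = 231453/154318 + 2908 = 448988197/154318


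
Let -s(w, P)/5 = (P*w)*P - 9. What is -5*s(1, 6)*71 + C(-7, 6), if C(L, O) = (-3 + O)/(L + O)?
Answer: 47922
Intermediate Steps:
C(L, O) = (-3 + O)/(L + O)
s(w, P) = 45 - 5*w*P² (s(w, P) = -5*((P*w)*P - 9) = -5*(w*P² - 9) = -5*(-9 + w*P²) = 45 - 5*w*P²)
-5*s(1, 6)*71 + C(-7, 6) = -5*(45 - 5*1*6²)*71 + (-3 + 6)/(-7 + 6) = -5*(45 - 5*1*36)*71 + 3/(-1) = -5*(45 - 180)*71 - 1*3 = -5*(-135)*71 - 3 = 675*71 - 3 = 47925 - 3 = 47922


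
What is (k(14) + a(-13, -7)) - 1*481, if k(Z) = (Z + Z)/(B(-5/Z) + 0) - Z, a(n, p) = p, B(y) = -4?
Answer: -509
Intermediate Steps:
k(Z) = -3*Z/2 (k(Z) = (Z + Z)/(-4 + 0) - Z = (2*Z)/(-4) - Z = (2*Z)*(-1/4) - Z = -Z/2 - Z = -3*Z/2)
(k(14) + a(-13, -7)) - 1*481 = (-3/2*14 - 7) - 1*481 = (-21 - 7) - 481 = -28 - 481 = -509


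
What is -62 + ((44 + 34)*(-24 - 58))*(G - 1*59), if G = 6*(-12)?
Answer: 837814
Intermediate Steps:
G = -72
-62 + ((44 + 34)*(-24 - 58))*(G - 1*59) = -62 + ((44 + 34)*(-24 - 58))*(-72 - 1*59) = -62 + (78*(-82))*(-72 - 59) = -62 - 6396*(-131) = -62 + 837876 = 837814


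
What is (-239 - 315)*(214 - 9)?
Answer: -113570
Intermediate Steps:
(-239 - 315)*(214 - 9) = -554*205 = -113570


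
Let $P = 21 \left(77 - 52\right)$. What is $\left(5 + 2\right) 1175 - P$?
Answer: $7700$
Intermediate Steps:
$P = 525$ ($P = 21 \cdot 25 = 525$)
$\left(5 + 2\right) 1175 - P = \left(5 + 2\right) 1175 - 525 = 7 \cdot 1175 - 525 = 8225 - 525 = 7700$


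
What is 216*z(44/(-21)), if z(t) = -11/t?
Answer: 1134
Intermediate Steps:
216*z(44/(-21)) = 216*(-11/(44/(-21))) = 216*(-11/(44*(-1/21))) = 216*(-11/(-44/21)) = 216*(-11*(-21/44)) = 216*(21/4) = 1134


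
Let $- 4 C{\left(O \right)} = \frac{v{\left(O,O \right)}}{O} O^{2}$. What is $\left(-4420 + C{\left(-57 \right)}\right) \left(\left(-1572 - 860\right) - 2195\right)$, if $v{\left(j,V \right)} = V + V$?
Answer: $\frac{55935803}{2} \approx 2.7968 \cdot 10^{7}$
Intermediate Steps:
$v{\left(j,V \right)} = 2 V$
$C{\left(O \right)} = - \frac{O^{2}}{2}$ ($C{\left(O \right)} = - \frac{\frac{2 O}{O} O^{2}}{4} = - \frac{2 O^{2}}{4} = - \frac{O^{2}}{2}$)
$\left(-4420 + C{\left(-57 \right)}\right) \left(\left(-1572 - 860\right) - 2195\right) = \left(-4420 - \frac{\left(-57\right)^{2}}{2}\right) \left(\left(-1572 - 860\right) - 2195\right) = \left(-4420 - \frac{3249}{2}\right) \left(-2432 - 2195\right) = \left(-4420 - \frac{3249}{2}\right) \left(-4627\right) = \left(- \frac{12089}{2}\right) \left(-4627\right) = \frac{55935803}{2}$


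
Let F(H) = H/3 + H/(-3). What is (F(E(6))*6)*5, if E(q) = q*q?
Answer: 0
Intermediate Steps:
E(q) = q²
F(H) = 0 (F(H) = H*(⅓) + H*(-⅓) = H/3 - H/3 = 0)
(F(E(6))*6)*5 = (0*6)*5 = 0*5 = 0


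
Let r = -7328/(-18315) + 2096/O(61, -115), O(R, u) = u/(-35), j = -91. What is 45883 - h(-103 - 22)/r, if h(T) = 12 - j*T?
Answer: 12342093222727/268886224 ≈ 45901.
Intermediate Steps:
O(R, u) = -u/35 (O(R, u) = u*(-1/35) = -u/35)
r = 268886224/421245 (r = -7328/(-18315) + 2096/((-1/35*(-115))) = -7328*(-1/18315) + 2096/(23/7) = 7328/18315 + 2096*(7/23) = 7328/18315 + 14672/23 = 268886224/421245 ≈ 638.31)
h(T) = 12 + 91*T (h(T) = 12 - (-91)*T = 12 + 91*T)
45883 - h(-103 - 22)/r = 45883 - (12 + 91*(-103 - 22))/268886224/421245 = 45883 - (12 + 91*(-125))*421245/268886224 = 45883 - (12 - 11375)*421245/268886224 = 45883 - (-11363)*421245/268886224 = 45883 - 1*(-4786606935/268886224) = 45883 + 4786606935/268886224 = 12342093222727/268886224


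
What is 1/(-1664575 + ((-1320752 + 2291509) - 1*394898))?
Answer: -1/1088716 ≈ -9.1851e-7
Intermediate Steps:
1/(-1664575 + ((-1320752 + 2291509) - 1*394898)) = 1/(-1664575 + (970757 - 394898)) = 1/(-1664575 + 575859) = 1/(-1088716) = -1/1088716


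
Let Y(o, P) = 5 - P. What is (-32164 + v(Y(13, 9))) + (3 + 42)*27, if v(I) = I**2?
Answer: -30933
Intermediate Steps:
(-32164 + v(Y(13, 9))) + (3 + 42)*27 = (-32164 + (5 - 1*9)**2) + (3 + 42)*27 = (-32164 + (5 - 9)**2) + 45*27 = (-32164 + (-4)**2) + 1215 = (-32164 + 16) + 1215 = -32148 + 1215 = -30933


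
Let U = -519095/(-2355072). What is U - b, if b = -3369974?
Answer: 7936531927223/2355072 ≈ 3.3700e+6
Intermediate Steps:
U = 519095/2355072 (U = -519095*(-1/2355072) = 519095/2355072 ≈ 0.22042)
U - b = 519095/2355072 - 1*(-3369974) = 519095/2355072 + 3369974 = 7936531927223/2355072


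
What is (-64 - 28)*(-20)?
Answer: 1840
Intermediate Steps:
(-64 - 28)*(-20) = -92*(-20) = 1840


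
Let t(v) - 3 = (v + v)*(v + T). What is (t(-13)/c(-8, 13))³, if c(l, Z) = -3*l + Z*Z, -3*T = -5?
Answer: 712121957/194104539 ≈ 3.6688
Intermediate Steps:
T = 5/3 (T = -⅓*(-5) = 5/3 ≈ 1.6667)
c(l, Z) = Z² - 3*l (c(l, Z) = -3*l + Z² = Z² - 3*l)
t(v) = 3 + 2*v*(5/3 + v) (t(v) = 3 + (v + v)*(v + 5/3) = 3 + (2*v)*(5/3 + v) = 3 + 2*v*(5/3 + v))
(t(-13)/c(-8, 13))³ = ((3 + 2*(-13)² + (10/3)*(-13))/(13² - 3*(-8)))³ = ((3 + 2*169 - 130/3)/(169 + 24))³ = ((3 + 338 - 130/3)/193)³ = ((893/3)*(1/193))³ = (893/579)³ = 712121957/194104539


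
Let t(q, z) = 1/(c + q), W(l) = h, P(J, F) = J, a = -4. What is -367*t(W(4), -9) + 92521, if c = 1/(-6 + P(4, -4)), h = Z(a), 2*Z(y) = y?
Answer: 463339/5 ≈ 92668.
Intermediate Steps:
Z(y) = y/2
h = -2 (h = (½)*(-4) = -2)
W(l) = -2
c = -½ (c = 1/(-6 + 4) = 1/(-2) = -½ ≈ -0.50000)
t(q, z) = 1/(-½ + q)
-367*t(W(4), -9) + 92521 = -734/(-1 + 2*(-2)) + 92521 = -734/(-1 - 4) + 92521 = -734/(-5) + 92521 = -734*(-1)/5 + 92521 = -367*(-⅖) + 92521 = 734/5 + 92521 = 463339/5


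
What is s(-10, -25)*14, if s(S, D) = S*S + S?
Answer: 1260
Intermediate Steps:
s(S, D) = S + S**2 (s(S, D) = S**2 + S = S + S**2)
s(-10, -25)*14 = -10*(1 - 10)*14 = -10*(-9)*14 = 90*14 = 1260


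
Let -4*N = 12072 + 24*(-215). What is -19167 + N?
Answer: -20895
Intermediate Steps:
N = -1728 (N = -(12072 + 24*(-215))/4 = -(12072 - 5160)/4 = -¼*6912 = -1728)
-19167 + N = -19167 - 1728 = -20895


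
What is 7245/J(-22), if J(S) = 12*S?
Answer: -2415/88 ≈ -27.443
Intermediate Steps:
7245/J(-22) = 7245/((12*(-22))) = 7245/(-264) = 7245*(-1/264) = -2415/88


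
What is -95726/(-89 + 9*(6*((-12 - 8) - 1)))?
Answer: 95726/1223 ≈ 78.271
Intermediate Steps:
-95726/(-89 + 9*(6*((-12 - 8) - 1))) = -95726/(-89 + 9*(6*(-20 - 1))) = -95726/(-89 + 9*(6*(-21))) = -95726/(-89 + 9*(-126)) = -95726/(-89 - 1134) = -95726/(-1223) = -95726*(-1/1223) = 95726/1223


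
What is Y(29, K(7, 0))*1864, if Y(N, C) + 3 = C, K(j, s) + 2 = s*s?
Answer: -9320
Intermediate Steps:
K(j, s) = -2 + s² (K(j, s) = -2 + s*s = -2 + s²)
Y(N, C) = -3 + C
Y(29, K(7, 0))*1864 = (-3 + (-2 + 0²))*1864 = (-3 + (-2 + 0))*1864 = (-3 - 2)*1864 = -5*1864 = -9320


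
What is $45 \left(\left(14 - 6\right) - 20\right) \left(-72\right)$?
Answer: $38880$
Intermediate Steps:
$45 \left(\left(14 - 6\right) - 20\right) \left(-72\right) = 45 \left(8 - 20\right) \left(-72\right) = 45 \left(-12\right) \left(-72\right) = \left(-540\right) \left(-72\right) = 38880$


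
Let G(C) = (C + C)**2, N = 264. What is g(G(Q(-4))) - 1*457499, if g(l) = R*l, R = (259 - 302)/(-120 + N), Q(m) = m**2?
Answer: -4120243/9 ≈ -4.5781e+5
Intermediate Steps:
R = -43/144 (R = (259 - 302)/(-120 + 264) = -43/144 ≈ -0.29861)
G(C) = 4*C**2 (G(C) = (2*C)**2 = 4*C**2)
g(l) = -43*l/144
g(G(Q(-4))) - 1*457499 = -43*((-4)**2)**2/36 - 1*457499 = -43*16**2/36 - 457499 = -43*256/36 - 457499 = -43/144*1024 - 457499 = -2752/9 - 457499 = -4120243/9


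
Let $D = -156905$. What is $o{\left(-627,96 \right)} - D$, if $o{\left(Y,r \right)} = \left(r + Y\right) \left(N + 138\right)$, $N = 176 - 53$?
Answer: $18314$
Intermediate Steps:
$N = 123$
$o{\left(Y,r \right)} = 261 Y + 261 r$ ($o{\left(Y,r \right)} = \left(r + Y\right) \left(123 + 138\right) = \left(Y + r\right) 261 = 261 Y + 261 r$)
$o{\left(-627,96 \right)} - D = \left(261 \left(-627\right) + 261 \cdot 96\right) - -156905 = \left(-163647 + 25056\right) + 156905 = -138591 + 156905 = 18314$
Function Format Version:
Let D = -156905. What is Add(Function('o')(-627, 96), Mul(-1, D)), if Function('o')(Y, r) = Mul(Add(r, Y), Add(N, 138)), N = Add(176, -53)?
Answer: 18314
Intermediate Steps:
N = 123
Function('o')(Y, r) = Add(Mul(261, Y), Mul(261, r)) (Function('o')(Y, r) = Mul(Add(r, Y), Add(123, 138)) = Mul(Add(Y, r), 261) = Add(Mul(261, Y), Mul(261, r)))
Add(Function('o')(-627, 96), Mul(-1, D)) = Add(Add(Mul(261, -627), Mul(261, 96)), Mul(-1, -156905)) = Add(Add(-163647, 25056), 156905) = Add(-138591, 156905) = 18314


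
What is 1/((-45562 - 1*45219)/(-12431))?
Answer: 12431/90781 ≈ 0.13693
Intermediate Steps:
1/((-45562 - 1*45219)/(-12431)) = 1/((-45562 - 45219)*(-1/12431)) = 1/(-90781*(-1/12431)) = 1/(90781/12431) = 12431/90781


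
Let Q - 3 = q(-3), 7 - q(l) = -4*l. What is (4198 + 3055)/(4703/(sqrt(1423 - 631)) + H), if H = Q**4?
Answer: -91910016/21915457 + 204665154*sqrt(22)/21915457 ≈ 39.609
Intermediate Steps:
q(l) = 7 + 4*l (q(l) = 7 - (-4)*l = 7 + 4*l)
Q = -2 (Q = 3 + (7 + 4*(-3)) = 3 + (7 - 12) = 3 - 5 = -2)
H = 16 (H = (-2)**4 = 16)
(4198 + 3055)/(4703/(sqrt(1423 - 631)) + H) = (4198 + 3055)/(4703/(sqrt(1423 - 631)) + 16) = 7253/(4703/(sqrt(792)) + 16) = 7253/(4703/((6*sqrt(22))) + 16) = 7253/(4703*(sqrt(22)/132) + 16) = 7253/(4703*sqrt(22)/132 + 16) = 7253/(16 + 4703*sqrt(22)/132)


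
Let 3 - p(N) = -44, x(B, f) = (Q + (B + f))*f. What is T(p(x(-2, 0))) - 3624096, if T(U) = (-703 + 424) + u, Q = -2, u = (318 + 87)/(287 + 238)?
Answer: -126853098/35 ≈ -3.6244e+6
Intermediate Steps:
u = 27/35 (u = 405/525 = 405*(1/525) = 27/35 ≈ 0.77143)
x(B, f) = f*(-2 + B + f) (x(B, f) = (-2 + (B + f))*f = (-2 + B + f)*f = f*(-2 + B + f))
p(N) = 47 (p(N) = 3 - 1*(-44) = 3 + 44 = 47)
T(U) = -9738/35 (T(U) = (-703 + 424) + 27/35 = -279 + 27/35 = -9738/35)
T(p(x(-2, 0))) - 3624096 = -9738/35 - 3624096 = -126853098/35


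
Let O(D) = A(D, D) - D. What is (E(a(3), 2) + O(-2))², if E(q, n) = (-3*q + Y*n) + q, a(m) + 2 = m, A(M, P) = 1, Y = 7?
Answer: 225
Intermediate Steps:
a(m) = -2 + m
E(q, n) = -2*q + 7*n (E(q, n) = (-3*q + 7*n) + q = -2*q + 7*n)
O(D) = 1 - D
(E(a(3), 2) + O(-2))² = ((-2*(-2 + 3) + 7*2) + (1 - 1*(-2)))² = ((-2*1 + 14) + (1 + 2))² = ((-2 + 14) + 3)² = (12 + 3)² = 15² = 225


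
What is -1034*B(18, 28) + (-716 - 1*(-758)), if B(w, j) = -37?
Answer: 38300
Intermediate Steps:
-1034*B(18, 28) + (-716 - 1*(-758)) = -1034*(-37) + (-716 - 1*(-758)) = 38258 + (-716 + 758) = 38258 + 42 = 38300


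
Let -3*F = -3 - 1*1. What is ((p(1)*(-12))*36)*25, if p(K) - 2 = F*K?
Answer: -36000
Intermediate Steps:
F = 4/3 (F = -(-3 - 1*1)/3 = -(-3 - 1)/3 = -⅓*(-4) = 4/3 ≈ 1.3333)
p(K) = 2 + 4*K/3
((p(1)*(-12))*36)*25 = (((2 + (4/3)*1)*(-12))*36)*25 = (((2 + 4/3)*(-12))*36)*25 = (((10/3)*(-12))*36)*25 = -40*36*25 = -1440*25 = -36000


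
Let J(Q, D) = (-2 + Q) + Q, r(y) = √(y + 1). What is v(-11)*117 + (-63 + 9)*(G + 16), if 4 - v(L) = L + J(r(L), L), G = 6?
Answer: 801 - 234*I*√10 ≈ 801.0 - 739.97*I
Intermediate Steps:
r(y) = √(1 + y)
J(Q, D) = -2 + 2*Q
v(L) = 6 - L - 2*√(1 + L) (v(L) = 4 - (L + (-2 + 2*√(1 + L))) = 4 - (-2 + L + 2*√(1 + L)) = 4 + (2 - L - 2*√(1 + L)) = 6 - L - 2*√(1 + L))
v(-11)*117 + (-63 + 9)*(G + 16) = (6 - 1*(-11) - 2*√(1 - 11))*117 + (-63 + 9)*(6 + 16) = (6 + 11 - 2*I*√10)*117 - 54*22 = (6 + 11 - 2*I*√10)*117 - 1188 = (17 - 2*I*√10)*117 - 1188 = (1989 - 234*I*√10) - 1188 = 801 - 234*I*√10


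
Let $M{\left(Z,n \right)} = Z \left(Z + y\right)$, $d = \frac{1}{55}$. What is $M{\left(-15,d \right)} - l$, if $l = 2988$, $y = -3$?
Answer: $-2718$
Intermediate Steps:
$d = \frac{1}{55} \approx 0.018182$
$M{\left(Z,n \right)} = Z \left(-3 + Z\right)$ ($M{\left(Z,n \right)} = Z \left(Z - 3\right) = Z \left(-3 + Z\right)$)
$M{\left(-15,d \right)} - l = - 15 \left(-3 - 15\right) - 2988 = \left(-15\right) \left(-18\right) - 2988 = 270 - 2988 = -2718$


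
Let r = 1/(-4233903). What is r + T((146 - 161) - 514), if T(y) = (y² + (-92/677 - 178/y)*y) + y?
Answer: 800302447151881/2866352331 ≈ 2.7921e+5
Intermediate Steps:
T(y) = y + y² + y*(-92/677 - 178/y) (T(y) = (y² + (-92*1/677 - 178/y)*y) + y = (y² + (-92/677 - 178/y)*y) + y = (y² + y*(-92/677 - 178/y)) + y = y + y² + y*(-92/677 - 178/y))
r = -1/4233903 ≈ -2.3619e-7
r + T((146 - 161) - 514) = -1/4233903 + (-178 + ((146 - 161) - 514)² + 585*((146 - 161) - 514)/677) = -1/4233903 + (-178 + (-15 - 514)² + 585*(-15 - 514)/677) = -1/4233903 + (-178 + (-529)² + (585/677)*(-529)) = -1/4233903 + (-178 + 279841 - 309465/677) = -1/4233903 + 189022386/677 = 800302447151881/2866352331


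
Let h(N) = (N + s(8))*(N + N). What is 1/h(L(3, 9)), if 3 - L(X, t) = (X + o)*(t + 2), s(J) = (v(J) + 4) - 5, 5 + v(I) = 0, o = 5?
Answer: 1/15470 ≈ 6.4641e-5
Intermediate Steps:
v(I) = -5 (v(I) = -5 + 0 = -5)
s(J) = -6 (s(J) = (-5 + 4) - 5 = -1 - 5 = -6)
L(X, t) = 3 - (2 + t)*(5 + X) (L(X, t) = 3 - (X + 5)*(t + 2) = 3 - (5 + X)*(2 + t) = 3 - (2 + t)*(5 + X))
h(N) = 2*N*(-6 + N) (h(N) = (N - 6)*(N + N) = (-6 + N)*(2*N) = 2*N*(-6 + N))
1/h(L(3, 9)) = 1/(2*(-7 - 5*9 - 2*3 - 1*3*9)*(-6 + (-7 - 5*9 - 2*3 - 1*3*9))) = 1/(2*(-7 - 45 - 6 - 27)*(-6 + (-7 - 45 - 6 - 27))) = 1/(2*(-85)*(-6 - 85)) = 1/(2*(-85)*(-91)) = 1/15470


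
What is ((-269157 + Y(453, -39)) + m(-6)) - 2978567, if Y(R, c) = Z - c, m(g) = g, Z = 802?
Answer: -3246889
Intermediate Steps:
Y(R, c) = 802 - c
((-269157 + Y(453, -39)) + m(-6)) - 2978567 = ((-269157 + (802 - 1*(-39))) - 6) - 2978567 = ((-269157 + (802 + 39)) - 6) - 2978567 = ((-269157 + 841) - 6) - 2978567 = (-268316 - 6) - 2978567 = -268322 - 2978567 = -3246889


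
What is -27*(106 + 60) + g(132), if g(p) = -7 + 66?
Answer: -4423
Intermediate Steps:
g(p) = 59
-27*(106 + 60) + g(132) = -27*(106 + 60) + 59 = -27*166 + 59 = -4482 + 59 = -4423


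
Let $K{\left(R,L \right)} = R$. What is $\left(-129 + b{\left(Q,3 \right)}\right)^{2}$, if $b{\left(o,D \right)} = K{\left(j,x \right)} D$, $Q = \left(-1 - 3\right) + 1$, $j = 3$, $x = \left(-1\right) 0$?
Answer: $14400$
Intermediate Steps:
$x = 0$
$Q = -3$ ($Q = -4 + 1 = -3$)
$b{\left(o,D \right)} = 3 D$
$\left(-129 + b{\left(Q,3 \right)}\right)^{2} = \left(-129 + 3 \cdot 3\right)^{2} = \left(-129 + 9\right)^{2} = \left(-120\right)^{2} = 14400$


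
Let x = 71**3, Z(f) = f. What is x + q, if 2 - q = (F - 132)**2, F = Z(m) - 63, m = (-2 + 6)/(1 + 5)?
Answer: 2881328/9 ≈ 3.2015e+5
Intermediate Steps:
m = 2/3 (m = 4/6 = 4*(1/6) = 2/3 ≈ 0.66667)
F = -187/3 (F = 2/3 - 63 = -187/3 ≈ -62.333)
q = -339871/9 (q = 2 - (-187/3 - 132)**2 = 2 - (-583/3)**2 = 2 - 1*339889/9 = 2 - 339889/9 = -339871/9 ≈ -37763.)
x = 357911
x + q = 357911 - 339871/9 = 2881328/9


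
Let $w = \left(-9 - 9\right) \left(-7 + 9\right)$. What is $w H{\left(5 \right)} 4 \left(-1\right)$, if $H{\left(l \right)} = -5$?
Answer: $-720$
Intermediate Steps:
$w = -36$ ($w = \left(-18\right) 2 = -36$)
$w H{\left(5 \right)} 4 \left(-1\right) = \left(-36\right) \left(-5\right) 4 \left(-1\right) = 180 \left(-4\right) = -720$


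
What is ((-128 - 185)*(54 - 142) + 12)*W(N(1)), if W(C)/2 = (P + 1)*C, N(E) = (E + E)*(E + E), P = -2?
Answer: -220448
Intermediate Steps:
N(E) = 4*E² (N(E) = (2*E)*(2*E) = 4*E²)
W(C) = -2*C (W(C) = 2*((-2 + 1)*C) = 2*(-C) = -2*C)
((-128 - 185)*(54 - 142) + 12)*W(N(1)) = ((-128 - 185)*(54 - 142) + 12)*(-8*1²) = (-313*(-88) + 12)*(-8) = (27544 + 12)*(-2*4) = 27556*(-8) = -220448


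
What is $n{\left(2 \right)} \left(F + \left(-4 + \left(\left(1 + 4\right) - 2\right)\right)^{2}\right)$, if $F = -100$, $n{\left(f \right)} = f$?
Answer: $-198$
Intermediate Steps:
$n{\left(2 \right)} \left(F + \left(-4 + \left(\left(1 + 4\right) - 2\right)\right)^{2}\right) = 2 \left(-100 + \left(-4 + \left(\left(1 + 4\right) - 2\right)\right)^{2}\right) = 2 \left(-100 + \left(-4 + \left(5 - 2\right)\right)^{2}\right) = 2 \left(-100 + \left(-4 + 3\right)^{2}\right) = 2 \left(-100 + \left(-1\right)^{2}\right) = 2 \left(-100 + 1\right) = 2 \left(-99\right) = -198$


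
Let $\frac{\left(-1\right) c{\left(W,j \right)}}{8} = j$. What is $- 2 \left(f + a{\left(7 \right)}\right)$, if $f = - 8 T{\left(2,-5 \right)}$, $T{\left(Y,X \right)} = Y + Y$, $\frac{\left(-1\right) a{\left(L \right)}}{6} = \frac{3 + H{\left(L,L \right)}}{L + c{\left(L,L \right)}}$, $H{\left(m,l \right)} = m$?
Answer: $\frac{3016}{49} \approx 61.551$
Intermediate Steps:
$c{\left(W,j \right)} = - 8 j$
$a{\left(L \right)} = \frac{6 \left(3 + L\right)}{7 L}$ ($a{\left(L \right)} = - 6 \frac{3 + L}{L - 8 L} = - 6 \frac{3 + L}{\left(-7\right) L} = - 6 \left(3 + L\right) \left(- \frac{1}{7 L}\right) = - 6 \left(- \frac{3 + L}{7 L}\right) = \frac{6 \left(3 + L\right)}{7 L}$)
$T{\left(Y,X \right)} = 2 Y$
$f = -32$ ($f = - 8 \cdot 2 \cdot 2 = \left(-8\right) 4 = -32$)
$- 2 \left(f + a{\left(7 \right)}\right) = - 2 \left(-32 + \frac{6 \left(3 + 7\right)}{7 \cdot 7}\right) = - 2 \left(-32 + \frac{6}{7} \cdot \frac{1}{7} \cdot 10\right) = - 2 \left(-32 + \frac{60}{49}\right) = \left(-2\right) \left(- \frac{1508}{49}\right) = \frac{3016}{49}$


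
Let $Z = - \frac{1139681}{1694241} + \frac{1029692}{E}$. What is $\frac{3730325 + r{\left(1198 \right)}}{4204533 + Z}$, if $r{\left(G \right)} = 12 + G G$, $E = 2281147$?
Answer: $\frac{19963848843626420007}{16249731993666387256} \approx 1.2286$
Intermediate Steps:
$r{\left(G \right)} = 12 + G^{2}$
$Z = - \frac{855233490335}{3864812774427}$ ($Z = - \frac{1139681}{1694241} + \frac{1029692}{2281147} = - \frac{855233490335}{3864812774427} \approx -0.22129$)
$\frac{3730325 + r{\left(1198 \right)}}{4204533 + Z} = \frac{3730325 + \left(12 + 1198^{2}\right)}{4204533 - \frac{855233490335}{3864812774427}} = \frac{3730325 + \left(12 + 1435204\right)}{\frac{16249731993666387256}{3864812774427}} = \left(3730325 + 1435216\right) \frac{3864812774427}{16249731993666387256} = 5165541 \cdot \frac{3864812774427}{16249731993666387256} = \frac{19963848843626420007}{16249731993666387256}$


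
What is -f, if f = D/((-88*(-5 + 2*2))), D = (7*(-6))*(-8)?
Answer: -42/11 ≈ -3.8182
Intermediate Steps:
D = 336 (D = -42*(-8) = 336)
f = 42/11 (f = 336/((-88*(-5 + 2*2))) = 336/((-88*(-5 + 4))) = 336/((-88*(-1))) = 336/88 = 336*(1/88) = 42/11 ≈ 3.8182)
-f = -1*42/11 = -42/11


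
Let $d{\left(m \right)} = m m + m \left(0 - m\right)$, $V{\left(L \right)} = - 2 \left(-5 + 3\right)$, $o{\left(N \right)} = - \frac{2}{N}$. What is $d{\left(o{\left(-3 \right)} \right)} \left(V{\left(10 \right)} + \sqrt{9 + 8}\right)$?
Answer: $0$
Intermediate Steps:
$V{\left(L \right)} = 4$ ($V{\left(L \right)} = \left(-2\right) \left(-2\right) = 4$)
$d{\left(m \right)} = 0$ ($d{\left(m \right)} = m^{2} + m \left(- m\right) = m^{2} - m^{2} = 0$)
$d{\left(o{\left(-3 \right)} \right)} \left(V{\left(10 \right)} + \sqrt{9 + 8}\right) = 0 \left(4 + \sqrt{9 + 8}\right) = 0 \left(4 + \sqrt{17}\right) = 0$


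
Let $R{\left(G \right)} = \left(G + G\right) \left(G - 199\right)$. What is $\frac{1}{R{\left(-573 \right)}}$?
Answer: $\frac{1}{884712} \approx 1.1303 \cdot 10^{-6}$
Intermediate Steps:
$R{\left(G \right)} = 2 G \left(-199 + G\right)$
$\frac{1}{R{\left(-573 \right)}} = \frac{1}{2 \left(-573\right) \left(-199 - 573\right)} = \frac{1}{2 \left(-573\right) \left(-772\right)} = \frac{1}{884712}$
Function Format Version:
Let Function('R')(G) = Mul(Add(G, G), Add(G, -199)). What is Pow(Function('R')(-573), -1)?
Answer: Rational(1, 884712) ≈ 1.1303e-6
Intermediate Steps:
Function('R')(G) = Mul(2, G, Add(-199, G)) (Function('R')(G) = Mul(Mul(2, G), Add(-199, G)) = Mul(2, G, Add(-199, G)))
Pow(Function('R')(-573), -1) = Pow(Mul(2, -573, Add(-199, -573)), -1) = Pow(Mul(2, -573, -772), -1) = Pow(884712, -1) = Rational(1, 884712)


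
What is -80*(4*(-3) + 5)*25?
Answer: 14000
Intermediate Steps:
-80*(4*(-3) + 5)*25 = -80*(-12 + 5)*25 = -80*(-7)*25 = 560*25 = 14000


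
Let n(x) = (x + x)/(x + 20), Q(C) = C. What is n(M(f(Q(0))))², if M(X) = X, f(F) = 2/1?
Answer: 4/121 ≈ 0.033058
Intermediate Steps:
f(F) = 2 (f(F) = 2*1 = 2)
n(x) = 2*x/(20 + x) (n(x) = (2*x)/(20 + x) = 2*x/(20 + x))
n(M(f(Q(0))))² = (2*2/(20 + 2))² = (2*2/22)² = (2*2*(1/22))² = (2/11)² = 4/121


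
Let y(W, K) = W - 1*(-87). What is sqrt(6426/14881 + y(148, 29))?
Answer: sqrt(52135003141)/14881 ≈ 15.344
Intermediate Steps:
y(W, K) = 87 + W (y(W, K) = W + 87 = 87 + W)
sqrt(6426/14881 + y(148, 29)) = sqrt(6426/14881 + (87 + 148)) = sqrt(6426*(1/14881) + 235) = sqrt(6426/14881 + 235) = sqrt(3503461/14881) = sqrt(52135003141)/14881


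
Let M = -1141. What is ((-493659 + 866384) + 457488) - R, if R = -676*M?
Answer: 58897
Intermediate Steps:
R = 771316 (R = -676*(-1141) = 771316)
((-493659 + 866384) + 457488) - R = ((-493659 + 866384) + 457488) - 1*771316 = (372725 + 457488) - 771316 = 830213 - 771316 = 58897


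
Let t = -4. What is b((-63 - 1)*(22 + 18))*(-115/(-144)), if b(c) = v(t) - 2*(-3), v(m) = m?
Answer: 115/72 ≈ 1.5972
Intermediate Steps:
b(c) = 2 (b(c) = -4 - 2*(-3) = -4 - 1*(-6) = -4 + 6 = 2)
b((-63 - 1)*(22 + 18))*(-115/(-144)) = 2*(-115/(-144)) = 2*(-115*(-1/144)) = 2*(115/144) = 115/72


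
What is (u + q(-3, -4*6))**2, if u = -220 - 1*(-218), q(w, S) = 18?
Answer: 256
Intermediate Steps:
u = -2 (u = -220 + 218 = -2)
(u + q(-3, -4*6))**2 = (-2 + 18)**2 = 16**2 = 256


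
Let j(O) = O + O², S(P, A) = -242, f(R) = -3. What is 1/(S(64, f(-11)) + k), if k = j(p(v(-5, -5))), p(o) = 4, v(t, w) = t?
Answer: -1/222 ≈ -0.0045045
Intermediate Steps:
k = 20 (k = 4*(1 + 4) = 4*5 = 20)
1/(S(64, f(-11)) + k) = 1/(-242 + 20) = 1/(-222) = -1/222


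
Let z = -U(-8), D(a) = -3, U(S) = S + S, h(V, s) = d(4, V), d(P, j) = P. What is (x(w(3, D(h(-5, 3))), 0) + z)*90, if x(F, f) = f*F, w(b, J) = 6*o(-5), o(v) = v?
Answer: 1440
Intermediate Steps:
h(V, s) = 4
U(S) = 2*S
w(b, J) = -30 (w(b, J) = 6*(-5) = -30)
x(F, f) = F*f
z = 16 (z = -2*(-8) = -1*(-16) = 16)
(x(w(3, D(h(-5, 3))), 0) + z)*90 = (-30*0 + 16)*90 = (0 + 16)*90 = 16*90 = 1440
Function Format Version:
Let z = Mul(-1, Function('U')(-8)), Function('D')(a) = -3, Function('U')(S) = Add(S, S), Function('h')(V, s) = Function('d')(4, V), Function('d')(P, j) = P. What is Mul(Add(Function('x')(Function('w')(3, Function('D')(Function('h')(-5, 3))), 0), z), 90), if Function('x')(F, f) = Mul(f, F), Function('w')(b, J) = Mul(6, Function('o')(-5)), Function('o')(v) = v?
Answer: 1440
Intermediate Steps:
Function('h')(V, s) = 4
Function('U')(S) = Mul(2, S)
Function('w')(b, J) = -30 (Function('w')(b, J) = Mul(6, -5) = -30)
Function('x')(F, f) = Mul(F, f)
z = 16 (z = Mul(-1, Mul(2, -8)) = Mul(-1, -16) = 16)
Mul(Add(Function('x')(Function('w')(3, Function('D')(Function('h')(-5, 3))), 0), z), 90) = Mul(Add(Mul(-30, 0), 16), 90) = Mul(Add(0, 16), 90) = Mul(16, 90) = 1440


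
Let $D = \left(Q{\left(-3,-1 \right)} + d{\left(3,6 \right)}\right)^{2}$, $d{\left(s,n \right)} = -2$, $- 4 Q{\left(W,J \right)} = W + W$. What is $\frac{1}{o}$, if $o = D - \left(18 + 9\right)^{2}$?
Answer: $- \frac{4}{2915} \approx -0.0013722$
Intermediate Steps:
$Q{\left(W,J \right)} = - \frac{W}{2}$ ($Q{\left(W,J \right)} = - \frac{W + W}{4} = - \frac{2 W}{4} = - \frac{W}{2}$)
$D = \frac{1}{4}$ ($D = \left(\left(- \frac{1}{2}\right) \left(-3\right) - 2\right)^{2} = \left(\frac{3}{2} - 2\right)^{2} = \left(- \frac{1}{2}\right)^{2} = \frac{1}{4} \approx 0.25$)
$o = - \frac{2915}{4}$ ($o = \frac{1}{4} - \left(18 + 9\right)^{2} = \frac{1}{4} - 27^{2} = \frac{1}{4} - 729 = - \frac{2915}{4} \approx -728.75$)
$\frac{1}{o} = \frac{1}{- \frac{2915}{4}} = - \frac{4}{2915}$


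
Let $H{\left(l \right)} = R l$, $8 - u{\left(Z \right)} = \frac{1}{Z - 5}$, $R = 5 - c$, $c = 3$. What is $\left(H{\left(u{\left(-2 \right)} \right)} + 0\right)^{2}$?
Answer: $\frac{12996}{49} \approx 265.22$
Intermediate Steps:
$R = 2$ ($R = 5 - 3 = 2$)
$u{\left(Z \right)} = 8 - \frac{1}{-5 + Z}$ ($u{\left(Z \right)} = 8 - \frac{1}{Z - 5} = 8 - \frac{1}{-5 + Z}$)
$H{\left(l \right)} = 2 l$
$\left(H{\left(u{\left(-2 \right)} \right)} + 0\right)^{2} = \left(2 \frac{-41 + 8 \left(-2\right)}{-5 - 2} + 0\right)^{2} = \left(2 \frac{-41 - 16}{-7} + 0\right)^{2} = \left(2 \left(\left(- \frac{1}{7}\right) \left(-57\right)\right) + 0\right)^{2} = \left(2 \cdot \frac{57}{7} + 0\right)^{2} = \left(\frac{114}{7} + 0\right)^{2} = \left(\frac{114}{7}\right)^{2} = \frac{12996}{49}$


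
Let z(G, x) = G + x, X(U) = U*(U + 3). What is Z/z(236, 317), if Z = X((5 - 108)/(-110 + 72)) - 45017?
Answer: -9283171/114076 ≈ -81.377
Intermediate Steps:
X(U) = U*(3 + U)
Z = -64982197/1444 (Z = ((5 - 108)/(-110 + 72))*(3 + (5 - 108)/(-110 + 72)) - 45017 = (-103/(-38))*(3 - 103/(-38)) - 45017 = (-103*(-1/38))*(3 - 103*(-1/38)) - 45017 = 103*(3 + 103/38)/38 - 45017 = (103/38)*(217/38) - 45017 = 22351/1444 - 45017 = -64982197/1444 ≈ -45002.)
Z/z(236, 317) = -64982197/(1444*(236 + 317)) = -64982197/1444/553 = -64982197/1444*1/553 = -9283171/114076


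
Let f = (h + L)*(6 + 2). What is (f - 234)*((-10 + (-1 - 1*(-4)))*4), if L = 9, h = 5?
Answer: 3416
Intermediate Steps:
f = 112 (f = (5 + 9)*(6 + 2) = 14*8 = 112)
(f - 234)*((-10 + (-1 - 1*(-4)))*4) = (112 - 234)*((-10 + (-1 - 1*(-4)))*4) = -122*(-10 + (-1 + 4))*4 = -122*(-10 + 3)*4 = -(-854)*4 = -122*(-28) = 3416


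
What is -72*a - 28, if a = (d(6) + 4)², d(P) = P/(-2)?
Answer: -100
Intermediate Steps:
d(P) = -P/2 (d(P) = P*(-½) = -P/2)
a = 1 (a = (-½*6 + 4)² = (-3 + 4)² = 1² = 1)
-72*a - 28 = -72*1 - 28 = -72 - 28 = -100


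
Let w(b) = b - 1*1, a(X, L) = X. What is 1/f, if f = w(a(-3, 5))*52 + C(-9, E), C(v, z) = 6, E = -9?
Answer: -1/202 ≈ -0.0049505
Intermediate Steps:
w(b) = -1 + b (w(b) = b - 1 = -1 + b)
f = -202 (f = (-1 - 3)*52 + 6 = -4*52 + 6 = -208 + 6 = -202)
1/f = 1/(-202) = -1/202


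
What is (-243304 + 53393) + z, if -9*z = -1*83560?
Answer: -1625639/9 ≈ -1.8063e+5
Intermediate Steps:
z = 83560/9 (z = -(-1)*83560/9 = -⅑*(-83560) = 83560/9 ≈ 9284.4)
(-243304 + 53393) + z = (-243304 + 53393) + 83560/9 = -189911 + 83560/9 = -1625639/9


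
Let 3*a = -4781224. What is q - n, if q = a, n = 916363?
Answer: -7530313/3 ≈ -2.5101e+6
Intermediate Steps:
a = -4781224/3 (a = (1/3)*(-4781224) = -4781224/3 ≈ -1.5937e+6)
q = -4781224/3 ≈ -1.5937e+6
q - n = -4781224/3 - 1*916363 = -4781224/3 - 916363 = -7530313/3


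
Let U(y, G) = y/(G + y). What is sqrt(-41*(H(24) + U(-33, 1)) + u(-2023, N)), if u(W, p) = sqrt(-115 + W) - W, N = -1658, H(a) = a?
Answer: sqrt(63790 + 64*I*sqrt(2138))/8 ≈ 31.579 + 0.7321*I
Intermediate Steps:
sqrt(-41*(H(24) + U(-33, 1)) + u(-2023, N)) = sqrt(-41*(24 - 33/(1 - 33)) + (sqrt(-115 - 2023) - 1*(-2023))) = sqrt(-41*(24 - 33/(-32)) + (sqrt(-2138) + 2023)) = sqrt(-41*(24 - 33*(-1/32)) + (I*sqrt(2138) + 2023)) = sqrt(-41*(24 + 33/32) + (2023 + I*sqrt(2138))) = sqrt(-41*801/32 + (2023 + I*sqrt(2138))) = sqrt(-32841/32 + (2023 + I*sqrt(2138))) = sqrt(31895/32 + I*sqrt(2138))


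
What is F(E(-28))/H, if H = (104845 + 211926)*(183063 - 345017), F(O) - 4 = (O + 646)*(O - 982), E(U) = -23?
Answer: 626111/51302330534 ≈ 1.2204e-5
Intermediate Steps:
F(O) = 4 + (-982 + O)*(646 + O) (F(O) = 4 + (O + 646)*(O - 982) = 4 + (646 + O)*(-982 + O) = 4 + (-982 + O)*(646 + O))
H = -51302330534 (H = 316771*(-161954) = -51302330534)
F(E(-28))/H = (-634368 + (-23)² - 336*(-23))/(-51302330534) = (-634368 + 529 + 7728)*(-1/51302330534) = -626111*(-1/51302330534) = 626111/51302330534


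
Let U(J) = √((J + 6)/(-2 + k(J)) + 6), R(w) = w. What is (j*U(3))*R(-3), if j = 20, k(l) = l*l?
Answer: -60*√357/7 ≈ -161.95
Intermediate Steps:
k(l) = l²
U(J) = √(6 + (6 + J)/(-2 + J²)) (U(J) = √((J + 6)/(-2 + J²) + 6) = √((6 + J)/(-2 + J²) + 6) = √(6 + (6 + J)/(-2 + J²)))
(j*U(3))*R(-3) = (20*√((-6 + 3 + 6*3²)/(-2 + 3²)))*(-3) = (20*√((-6 + 3 + 6*9)/(-2 + 9)))*(-3) = (20*√((-6 + 3 + 54)/7))*(-3) = (20*√((⅐)*51))*(-3) = (20*√(51/7))*(-3) = (20*(√357/7))*(-3) = (20*√357/7)*(-3) = -60*√357/7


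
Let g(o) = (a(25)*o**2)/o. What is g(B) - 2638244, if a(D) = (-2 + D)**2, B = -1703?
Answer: -3539131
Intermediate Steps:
g(o) = 529*o (g(o) = ((-2 + 25)**2*o**2)/o = (23**2*o**2)/o = (529*o**2)/o = 529*o)
g(B) - 2638244 = 529*(-1703) - 2638244 = -900887 - 2638244 = -3539131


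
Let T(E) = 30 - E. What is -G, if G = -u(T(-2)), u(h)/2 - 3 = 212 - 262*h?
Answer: -16338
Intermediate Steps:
u(h) = 430 - 524*h (u(h) = 6 + 2*(212 - 262*h) = 6 + (424 - 524*h) = 430 - 524*h)
G = 16338 (G = -(430 - 524*(30 - 1*(-2))) = -(430 - 524*(30 + 2)) = -(430 - 524*32) = -(430 - 16768) = -1*(-16338) = 16338)
-G = -1*16338 = -16338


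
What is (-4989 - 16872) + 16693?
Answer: -5168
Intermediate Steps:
(-4989 - 16872) + 16693 = -21861 + 16693 = -5168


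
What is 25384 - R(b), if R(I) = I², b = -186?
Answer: -9212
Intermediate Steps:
25384 - R(b) = 25384 - 1*(-186)² = 25384 - 1*34596 = 25384 - 34596 = -9212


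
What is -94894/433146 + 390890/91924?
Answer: 5735335853/1422018318 ≈ 4.0332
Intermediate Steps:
-94894/433146 + 390890/91924 = -94894*1/433146 + 390890*(1/91924) = -47447/216573 + 195445/45962 = 5735335853/1422018318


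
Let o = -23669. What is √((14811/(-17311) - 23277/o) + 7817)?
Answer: √1312355051570117615669/409734059 ≈ 88.415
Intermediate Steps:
√((14811/(-17311) - 23277/o) + 7817) = √((14811/(-17311) - 23277/(-23669)) + 7817) = √((14811*(-1/17311) - 23277*(-1/23669)) + 7817) = √((-14811/17311 + 23277/23669) + 7817) = √(52386588/409734059 + 7817) = √(3202943525791/409734059) = √1312355051570117615669/409734059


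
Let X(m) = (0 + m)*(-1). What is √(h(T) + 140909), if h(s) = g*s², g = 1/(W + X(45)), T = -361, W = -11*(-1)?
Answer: √158459890/34 ≈ 370.24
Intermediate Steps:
X(m) = -m (X(m) = m*(-1) = -m)
W = 11
g = -1/34 (g = 1/(11 - 1*45) = 1/(11 - 45) = 1/(-34) = -1/34 ≈ -0.029412)
h(s) = -s²/34
√(h(T) + 140909) = √(-1/34*(-361)² + 140909) = √(-1/34*130321 + 140909) = √(-130321/34 + 140909) = √(4660585/34) = √158459890/34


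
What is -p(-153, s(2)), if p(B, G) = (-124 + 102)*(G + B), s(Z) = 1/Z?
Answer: -3355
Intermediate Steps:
s(Z) = 1/Z
p(B, G) = -22*B - 22*G (p(B, G) = -22*(B + G) = -22*B - 22*G)
-p(-153, s(2)) = -(-22*(-153) - 22/2) = -(3366 - 22*1/2) = -(3366 - 11) = -1*3355 = -3355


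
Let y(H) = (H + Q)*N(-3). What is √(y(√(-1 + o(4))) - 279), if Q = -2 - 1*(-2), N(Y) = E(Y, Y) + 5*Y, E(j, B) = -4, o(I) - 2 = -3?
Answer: √(-279 - 19*I*√2) ≈ 0.80341 - 16.723*I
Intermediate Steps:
o(I) = -1 (o(I) = 2 - 3 = -1)
N(Y) = -4 + 5*Y
Q = 0 (Q = -2 + 2 = 0)
y(H) = -19*H (y(H) = (H + 0)*(-4 + 5*(-3)) = H*(-4 - 15) = H*(-19) = -19*H)
√(y(√(-1 + o(4))) - 279) = √(-19*√(-1 - 1) - 279) = √(-19*I*√2 - 279) = √(-279 - 19*I*√2)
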